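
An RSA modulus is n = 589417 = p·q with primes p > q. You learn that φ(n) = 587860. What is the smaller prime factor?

φ(n) = (p−1)(q−1) = n − (p+q) + 1, so p + q = 589417 − 587860 + 1 = 1558.
p and q are the roots of t² − 1558t + 589417 = 0.
Discriminant: 1558² − 4·589417 = 2427364 − 2357668 = 69696; √69696 = 264.
q = (1558 − 264)/2 = 647, p = (1558 + 264)/2 = 911.
Check: 647 · 911 = 589417.

647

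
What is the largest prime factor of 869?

869 = 11 · 79
79 is prime.
So 869 = 11 · 79; the largest prime factor is 79.

79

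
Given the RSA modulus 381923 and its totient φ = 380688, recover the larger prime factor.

φ(n) = (p−1)(q−1) = n − (p+q) + 1, so p + q = 381923 − 380688 + 1 = 1236.
p and q are the roots of t² − 1236t + 381923 = 0.
Discriminant: 1236² − 4·381923 = 1527696 − 1527692 = 4; √4 = 2.
q = (1236 − 2)/2 = 617, p = (1236 + 2)/2 = 619.
Check: 617 · 619 = 381923.

619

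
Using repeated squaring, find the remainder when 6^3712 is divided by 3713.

6^1 ≡ 6 (mod 3713)
6^2 ≡ 6^2 = 36 ≡ 36 (mod 3713)
6^4 ≡ 36^2 = 1296 ≡ 1296 (mod 3713)
6^8 ≡ 1296^2 = 1679616 ≡ 1340 (mod 3713)
6^16 ≡ 1340^2 = 1795600 ≡ 2221 (mod 3713)
6^32 ≡ 2221^2 = 4932841 ≡ 1977 (mod 3713)
6^64 ≡ 1977^2 = 3908529 ≡ 2453 (mod 3713)
6^128 ≡ 2453^2 = 6017209 ≡ 2149 (mod 3713)
6^256 ≡ 2149^2 = 4618201 ≡ 2942 (mod 3713)
6^512 ≡ 2942^2 = 8655364 ≡ 361 (mod 3713)
6^1024 ≡ 361^2 = 130321 ≡ 366 (mod 3713)
6^2048 ≡ 366^2 = 133956 ≡ 288 (mod 3713)
3712 = 2048 + 1024 + 512 + 128 in binary powers of 2.
So 6^3712 ≡ 288 · 366 · 361 · 2149 ≡ 1225 (mod 3713).
Since 1225 ≠ 1, base 6 is a Fermat witness: 3713 is composite.

1225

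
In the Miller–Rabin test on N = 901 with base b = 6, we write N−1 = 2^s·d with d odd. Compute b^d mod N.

901 − 1 = 900 = 2^2 · 225, so d = 225.
6^1 ≡ 6 (mod 901)
6^2 ≡ 6^2 = 36 ≡ 36 (mod 901)
6^4 ≡ 36^2 = 1296 ≡ 395 (mod 901)
6^8 ≡ 395^2 = 156025 ≡ 152 (mod 901)
6^16 ≡ 152^2 = 23104 ≡ 579 (mod 901)
6^32 ≡ 579^2 = 335241 ≡ 69 (mod 901)
6^64 ≡ 69^2 = 4761 ≡ 256 (mod 901)
6^128 ≡ 256^2 = 65536 ≡ 664 (mod 901)
225 = 128 + 64 + 32 + 1 in binary powers of 2.
So 6^225 ≡ 664 · 256 · 69 · 6 ≡ 771 (mod 901).
Squaring chain: 771 → 682; never reaches −1, so base 6 is a Miller–Rabin witness that 901 is composite.

771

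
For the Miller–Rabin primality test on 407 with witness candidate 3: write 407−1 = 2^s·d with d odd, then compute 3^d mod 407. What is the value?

407 − 1 = 406 = 2^1 · 203, so d = 203.
3^1 ≡ 3 (mod 407)
3^2 ≡ 3^2 = 9 ≡ 9 (mod 407)
3^4 ≡ 9^2 = 81 ≡ 81 (mod 407)
3^8 ≡ 81^2 = 6561 ≡ 49 (mod 407)
3^16 ≡ 49^2 = 2401 ≡ 366 (mod 407)
3^32 ≡ 366^2 = 133956 ≡ 53 (mod 407)
3^64 ≡ 53^2 = 2809 ≡ 367 (mod 407)
3^128 ≡ 367^2 = 134689 ≡ 379 (mod 407)
203 = 128 + 64 + 8 + 2 + 1 in binary powers of 2.
So 3^203 ≡ 379 · 367 · 49 · 9 · 3 ≡ 280 (mod 407).
Squaring chain: 280; never reaches −1, so base 3 is a Miller–Rabin witness that 407 is composite.

280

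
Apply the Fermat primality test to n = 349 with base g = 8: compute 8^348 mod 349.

8^1 ≡ 8 (mod 349)
8^2 ≡ 8^2 = 64 ≡ 64 (mod 349)
8^4 ≡ 64^2 = 4096 ≡ 257 (mod 349)
8^8 ≡ 257^2 = 66049 ≡ 88 (mod 349)
8^16 ≡ 88^2 = 7744 ≡ 66 (mod 349)
8^32 ≡ 66^2 = 4356 ≡ 168 (mod 349)
8^64 ≡ 168^2 = 28224 ≡ 304 (mod 349)
8^128 ≡ 304^2 = 92416 ≡ 280 (mod 349)
8^256 ≡ 280^2 = 78400 ≡ 224 (mod 349)
348 = 256 + 64 + 16 + 8 + 4 in binary powers of 2.
So 8^348 ≡ 224 · 304 · 66 · 88 · 257 ≡ 1 (mod 349).
Since the result is 1, base 8 gives no evidence that 349 is composite.

1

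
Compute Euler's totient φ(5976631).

5878272

Factor: 5976631 = 173 · 179 · 193.
φ(5976631) = (173−1) · (179−1) · (193−1) = 172 · 178 · 192 = 5878272.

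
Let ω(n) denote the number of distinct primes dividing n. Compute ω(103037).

103037 = 11 · 9367
9367 = 17 · 551
551 = 19 · 29
103037 = 11 · 17 · 19 · 29, which has 4 distinct prime factors.

4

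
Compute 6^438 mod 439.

6^1 ≡ 6 (mod 439)
6^2 ≡ 6^2 = 36 ≡ 36 (mod 439)
6^4 ≡ 36^2 = 1296 ≡ 418 (mod 439)
6^8 ≡ 418^2 = 174724 ≡ 2 (mod 439)
6^16 ≡ 2^2 = 4 ≡ 4 (mod 439)
6^32 ≡ 4^2 = 16 ≡ 16 (mod 439)
6^64 ≡ 16^2 = 256 ≡ 256 (mod 439)
6^128 ≡ 256^2 = 65536 ≡ 125 (mod 439)
6^256 ≡ 125^2 = 15625 ≡ 260 (mod 439)
438 = 256 + 128 + 32 + 16 + 4 + 2 in binary powers of 2.
So 6^438 ≡ 260 · 125 · 16 · 4 · 418 · 36 ≡ 1 (mod 439).
Since the result is 1, base 6 gives no evidence that 439 is composite.

1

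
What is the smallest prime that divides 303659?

29

303659 is odd.
Digit sum 26, not divisible by 3.
Ends in 9: not divisible by 5.
7: 303659 = 7·43379 + 6
11: 303659 = 11·27605 + 4
13: 303659 = 13·23358 + 5
17: 303659 = 17·17862 + 5
19: 303659 = 19·15982 + 1
23: 303659 = 23·13202 + 13
29: 303659 = 29·10471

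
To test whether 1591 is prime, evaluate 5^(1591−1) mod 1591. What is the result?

5^1 ≡ 5 (mod 1591)
5^2 ≡ 5^2 = 25 ≡ 25 (mod 1591)
5^4 ≡ 25^2 = 625 ≡ 625 (mod 1591)
5^8 ≡ 625^2 = 390625 ≡ 830 (mod 1591)
5^16 ≡ 830^2 = 688900 ≡ 1588 (mod 1591)
5^32 ≡ 1588^2 = 2521744 ≡ 9 (mod 1591)
5^64 ≡ 9^2 = 81 ≡ 81 (mod 1591)
5^128 ≡ 81^2 = 6561 ≡ 197 (mod 1591)
5^256 ≡ 197^2 = 38809 ≡ 625 (mod 1591)
5^512 ≡ 625^2 = 390625 ≡ 830 (mod 1591)
5^1024 ≡ 830^2 = 688900 ≡ 1588 (mod 1591)
1590 = 1024 + 512 + 32 + 16 + 4 + 2 in binary powers of 2.
So 5^1590 ≡ 1588 · 830 · 9 · 1588 · 625 · 25 ≡ 1454 (mod 1591).
Since 1454 ≠ 1, base 5 is a Fermat witness: 1591 is composite.

1454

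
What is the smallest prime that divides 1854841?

1854841 is odd.
Digit sum 31, not divisible by 3.
Ends in 1: not divisible by 5.
7: 1854841 = 7·264977 + 2
11: 1854841 = 11·168621 + 10
13: 1854841 = 13·142680 + 1
17: 1854841 = 17·109108 + 5
19: 1854841 = 19·97623 + 4
23: 1854841 = 23·80645 + 6
29: 1854841 = 29·63960 + 1
31: 1854841 = 31·59833 + 18
37: 1854841 = 37·50130 + 31
41: 1854841 = 41·45240 + 1
43: 1854841 = 43·43135 + 36
47: 1854841 = 47·39464 + 33
53: 1854841 = 53·34997

53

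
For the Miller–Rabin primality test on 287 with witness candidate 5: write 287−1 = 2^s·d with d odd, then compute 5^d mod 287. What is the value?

248

287 − 1 = 286 = 2^1 · 143, so d = 143.
5^1 ≡ 5 (mod 287)
5^2 ≡ 5^2 = 25 ≡ 25 (mod 287)
5^4 ≡ 25^2 = 625 ≡ 51 (mod 287)
5^8 ≡ 51^2 = 2601 ≡ 18 (mod 287)
5^16 ≡ 18^2 = 324 ≡ 37 (mod 287)
5^32 ≡ 37^2 = 1369 ≡ 221 (mod 287)
5^64 ≡ 221^2 = 48841 ≡ 51 (mod 287)
5^128 ≡ 51^2 = 2601 ≡ 18 (mod 287)
143 = 128 + 8 + 4 + 2 + 1 in binary powers of 2.
So 5^143 ≡ 18 · 18 · 51 · 25 · 5 ≡ 248 (mod 287).
Squaring chain: 248; never reaches −1, so base 5 is a Miller–Rabin witness that 287 is composite.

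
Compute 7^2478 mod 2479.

528

7^1 ≡ 7 (mod 2479)
7^2 ≡ 7^2 = 49 ≡ 49 (mod 2479)
7^4 ≡ 49^2 = 2401 ≡ 2401 (mod 2479)
7^8 ≡ 2401^2 = 5764801 ≡ 1126 (mod 2479)
7^16 ≡ 1126^2 = 1267876 ≡ 1107 (mod 2479)
7^32 ≡ 1107^2 = 1225449 ≡ 823 (mod 2479)
7^64 ≡ 823^2 = 677329 ≡ 562 (mod 2479)
7^128 ≡ 562^2 = 315844 ≡ 1011 (mod 2479)
7^256 ≡ 1011^2 = 1022121 ≡ 773 (mod 2479)
7^512 ≡ 773^2 = 597529 ≡ 90 (mod 2479)
7^1024 ≡ 90^2 = 8100 ≡ 663 (mod 2479)
7^2048 ≡ 663^2 = 439569 ≡ 786 (mod 2479)
2478 = 2048 + 256 + 128 + 32 + 8 + 4 + 2 in binary powers of 2.
So 7^2478 ≡ 786 · 773 · 1011 · 823 · 1126 · 2401 · 49 ≡ 528 (mod 2479).
Since 528 ≠ 1, base 7 is a Fermat witness: 2479 is composite.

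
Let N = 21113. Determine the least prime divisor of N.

21113 is odd.
Digit sum 8, not divisible by 3.
Ends in 3: not divisible by 5.
7: 21113 = 7·3016 + 1
11: 21113 = 11·1919 + 4
13: 21113 = 13·1624 + 1
17: 21113 = 17·1241 + 16
19: 21113 = 19·1111 + 4
23: 21113 = 23·917 + 22
29: 21113 = 29·728 + 1
31: 21113 = 31·681 + 2
37: 21113 = 37·570 + 23
41: 21113 = 41·514 + 39
43: 21113 = 43·491

43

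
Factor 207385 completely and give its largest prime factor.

207385 = 5 · 41477
41477 = 19 · 2183
2183 = 37 · 59
59 is prime.
So 207385 = 5 · 19 · 37 · 59; the largest prime factor is 59.

59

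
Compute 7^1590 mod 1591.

1506

7^1 ≡ 7 (mod 1591)
7^2 ≡ 7^2 = 49 ≡ 49 (mod 1591)
7^4 ≡ 49^2 = 2401 ≡ 810 (mod 1591)
7^8 ≡ 810^2 = 656100 ≡ 608 (mod 1591)
7^16 ≡ 608^2 = 369664 ≡ 552 (mod 1591)
7^32 ≡ 552^2 = 304704 ≡ 823 (mod 1591)
7^64 ≡ 823^2 = 677329 ≡ 1154 (mod 1591)
7^128 ≡ 1154^2 = 1331716 ≡ 49 (mod 1591)
7^256 ≡ 49^2 = 2401 ≡ 810 (mod 1591)
7^512 ≡ 810^2 = 656100 ≡ 608 (mod 1591)
7^1024 ≡ 608^2 = 369664 ≡ 552 (mod 1591)
1590 = 1024 + 512 + 32 + 16 + 4 + 2 in binary powers of 2.
So 7^1590 ≡ 552 · 608 · 823 · 552 · 810 · 49 ≡ 1506 (mod 1591).
Since 1506 ≠ 1, base 7 is a Fermat witness: 1591 is composite.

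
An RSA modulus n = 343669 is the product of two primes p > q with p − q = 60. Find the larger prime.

Since p = q + 60, we have 343669 = q(q + 60), so q² + 60q − 343669 = 0.
Discriminant: 60² + 4·343669 = 3600 + 1374676 = 1378276; √1378276 = 1174.
q = (−60 + 1174)/2 = 557, and p = q + 60 = 617.
Check: 557 · 617 = 343669.

617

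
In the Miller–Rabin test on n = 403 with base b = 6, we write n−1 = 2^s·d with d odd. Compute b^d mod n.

278

403 − 1 = 402 = 2^1 · 201, so d = 201.
6^1 ≡ 6 (mod 403)
6^2 ≡ 6^2 = 36 ≡ 36 (mod 403)
6^4 ≡ 36^2 = 1296 ≡ 87 (mod 403)
6^8 ≡ 87^2 = 7569 ≡ 315 (mod 403)
6^16 ≡ 315^2 = 99225 ≡ 87 (mod 403)
6^32 ≡ 87^2 = 7569 ≡ 315 (mod 403)
6^64 ≡ 315^2 = 99225 ≡ 87 (mod 403)
6^128 ≡ 87^2 = 7569 ≡ 315 (mod 403)
201 = 128 + 64 + 8 + 1 in binary powers of 2.
So 6^201 ≡ 315 · 87 · 315 · 6 ≡ 278 (mod 403).
Squaring chain: 278; never reaches −1, so base 6 is a Miller–Rabin witness that 403 is composite.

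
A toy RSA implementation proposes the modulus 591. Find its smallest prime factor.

591 is odd.
Digit sum 15, divisible by 3.

3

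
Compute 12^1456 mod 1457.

12^1 ≡ 12 (mod 1457)
12^2 ≡ 12^2 = 144 ≡ 144 (mod 1457)
12^4 ≡ 144^2 = 20736 ≡ 338 (mod 1457)
12^8 ≡ 338^2 = 114244 ≡ 598 (mod 1457)
12^16 ≡ 598^2 = 357604 ≡ 639 (mod 1457)
12^32 ≡ 639^2 = 408321 ≡ 361 (mod 1457)
12^64 ≡ 361^2 = 130321 ≡ 648 (mod 1457)
12^128 ≡ 648^2 = 419904 ≡ 288 (mod 1457)
12^256 ≡ 288^2 = 82944 ≡ 1352 (mod 1457)
12^512 ≡ 1352^2 = 1827904 ≡ 826 (mod 1457)
12^1024 ≡ 826^2 = 682276 ≡ 400 (mod 1457)
1456 = 1024 + 256 + 128 + 32 + 16 in binary powers of 2.
So 12^1456 ≡ 400 · 1352 · 288 · 361 · 639 ≡ 794 (mod 1457).
Since 794 ≠ 1, base 12 is a Fermat witness: 1457 is composite.

794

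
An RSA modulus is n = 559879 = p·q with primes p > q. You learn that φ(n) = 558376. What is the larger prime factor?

φ(n) = (p−1)(q−1) = n − (p+q) + 1, so p + q = 559879 − 558376 + 1 = 1504.
p and q are the roots of t² − 1504t + 559879 = 0.
Discriminant: 1504² − 4·559879 = 2262016 − 2239516 = 22500; √22500 = 150.
q = (1504 − 150)/2 = 677, p = (1504 + 150)/2 = 827.
Check: 677 · 827 = 559879.

827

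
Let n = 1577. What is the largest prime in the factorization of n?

83

1577 = 19 · 83
83 is prime.
So 1577 = 19 · 83; the largest prime factor is 83.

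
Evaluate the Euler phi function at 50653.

Factor: 50653 = 37^3.
φ(50653) = 37^2·(37−1) = 49284.

49284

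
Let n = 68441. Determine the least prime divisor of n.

89

68441 is odd.
Digit sum 23, not divisible by 3.
Ends in 1: not divisible by 5.
7: 68441 = 7·9777 + 2
11: 68441 = 11·6221 + 10
13: 68441 = 13·5264 + 9
17: 68441 = 17·4025 + 16
19: 68441 = 19·3602 + 3
23: 68441 = 23·2975 + 16
29: 68441 = 29·2360 + 1
31: 68441 = 31·2207 + 24
37: 68441 = 37·1849 + 28
41: 68441 = 41·1669 + 12
43: 68441 = 43·1591 + 28
47: 68441 = 47·1456 + 9
53: 68441 = 53·1291 + 18
59: 68441 = 59·1160 + 1
61: 68441 = 61·1121 + 60
67: 68441 = 67·1021 + 34
71: 68441 = 71·963 + 68
73: 68441 = 73·937 + 40
79: 68441 = 79·866 + 27
83: 68441 = 83·824 + 49
89: 68441 = 89·769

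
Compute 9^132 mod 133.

106

9^1 ≡ 9 (mod 133)
9^2 ≡ 9^2 = 81 ≡ 81 (mod 133)
9^4 ≡ 81^2 = 6561 ≡ 44 (mod 133)
9^8 ≡ 44^2 = 1936 ≡ 74 (mod 133)
9^16 ≡ 74^2 = 5476 ≡ 23 (mod 133)
9^32 ≡ 23^2 = 529 ≡ 130 (mod 133)
9^64 ≡ 130^2 = 16900 ≡ 9 (mod 133)
9^128 ≡ 9^2 = 81 ≡ 81 (mod 133)
132 = 128 + 4 in binary powers of 2.
So 9^132 ≡ 81 · 44 ≡ 106 (mod 133).
Since 106 ≠ 1, base 9 is a Fermat witness: 133 is composite.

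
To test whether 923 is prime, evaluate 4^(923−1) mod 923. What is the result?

4^1 ≡ 4 (mod 923)
4^2 ≡ 4^2 = 16 ≡ 16 (mod 923)
4^4 ≡ 16^2 = 256 ≡ 256 (mod 923)
4^8 ≡ 256^2 = 65536 ≡ 3 (mod 923)
4^16 ≡ 3^2 = 9 ≡ 9 (mod 923)
4^32 ≡ 9^2 = 81 ≡ 81 (mod 923)
4^64 ≡ 81^2 = 6561 ≡ 100 (mod 923)
4^128 ≡ 100^2 = 10000 ≡ 770 (mod 923)
4^256 ≡ 770^2 = 592900 ≡ 334 (mod 923)
4^512 ≡ 334^2 = 111556 ≡ 796 (mod 923)
922 = 512 + 256 + 128 + 16 + 8 + 2 in binary powers of 2.
So 4^922 ≡ 796 · 334 · 770 · 9 · 3 · 16 ≡ 555 (mod 923).
Since 555 ≠ 1, base 4 is a Fermat witness: 923 is composite.

555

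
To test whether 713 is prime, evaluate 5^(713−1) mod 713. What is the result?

315

5^1 ≡ 5 (mod 713)
5^2 ≡ 5^2 = 25 ≡ 25 (mod 713)
5^4 ≡ 25^2 = 625 ≡ 625 (mod 713)
5^8 ≡ 625^2 = 390625 ≡ 614 (mod 713)
5^16 ≡ 614^2 = 376996 ≡ 532 (mod 713)
5^32 ≡ 532^2 = 283024 ≡ 676 (mod 713)
5^64 ≡ 676^2 = 456976 ≡ 656 (mod 713)
5^128 ≡ 656^2 = 430336 ≡ 397 (mod 713)
5^256 ≡ 397^2 = 157609 ≡ 36 (mod 713)
5^512 ≡ 36^2 = 1296 ≡ 583 (mod 713)
712 = 512 + 128 + 64 + 8 in binary powers of 2.
So 5^712 ≡ 583 · 397 · 656 · 614 ≡ 315 (mod 713).
Since 315 ≠ 1, base 5 is a Fermat witness: 713 is composite.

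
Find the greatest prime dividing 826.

826 = 2 · 413
413 = 7 · 59
59 is prime.
So 826 = 2 · 7 · 59; the largest prime factor is 59.

59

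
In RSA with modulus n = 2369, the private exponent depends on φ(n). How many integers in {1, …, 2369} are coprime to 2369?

Factor: 2369 = 23 · 103.
φ(2369) = (23−1) · (103−1) = 22 · 102 = 2244.

2244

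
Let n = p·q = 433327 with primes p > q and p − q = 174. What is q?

577

Since p = q + 174, we have 433327 = q(q + 174), so q² + 174q − 433327 = 0.
Discriminant: 174² + 4·433327 = 30276 + 1733308 = 1763584; √1763584 = 1328.
q = (−174 + 1328)/2 = 577, and p = q + 174 = 751.
Check: 577 · 751 = 433327.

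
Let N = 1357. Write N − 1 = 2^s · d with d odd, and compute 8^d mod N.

1357 − 1 = 1356 = 2^2 · 339, so d = 339.
8^1 ≡ 8 (mod 1357)
8^2 ≡ 8^2 = 64 ≡ 64 (mod 1357)
8^4 ≡ 64^2 = 4096 ≡ 25 (mod 1357)
8^8 ≡ 25^2 = 625 ≡ 625 (mod 1357)
8^16 ≡ 625^2 = 390625 ≡ 1166 (mod 1357)
8^32 ≡ 1166^2 = 1359556 ≡ 1199 (mod 1357)
8^64 ≡ 1199^2 = 1437601 ≡ 538 (mod 1357)
8^128 ≡ 538^2 = 289444 ≡ 403 (mod 1357)
8^256 ≡ 403^2 = 162409 ≡ 926 (mod 1357)
339 = 256 + 64 + 16 + 2 + 1 in binary powers of 2.
So 8^339 ≡ 926 · 538 · 1166 · 64 · 8 ≡ 55 (mod 1357).
Squaring chain: 55 → 311; never reaches −1, so base 8 is a Miller–Rabin witness that 1357 is composite.

55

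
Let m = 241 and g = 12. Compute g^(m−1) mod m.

1

12^1 ≡ 12 (mod 241)
12^2 ≡ 12^2 = 144 ≡ 144 (mod 241)
12^4 ≡ 144^2 = 20736 ≡ 10 (mod 241)
12^8 ≡ 10^2 = 100 ≡ 100 (mod 241)
12^16 ≡ 100^2 = 10000 ≡ 119 (mod 241)
12^32 ≡ 119^2 = 14161 ≡ 183 (mod 241)
12^64 ≡ 183^2 = 33489 ≡ 231 (mod 241)
12^128 ≡ 231^2 = 53361 ≡ 100 (mod 241)
240 = 128 + 64 + 32 + 16 in binary powers of 2.
So 12^240 ≡ 100 · 231 · 183 · 119 ≡ 1 (mod 241).
Since the result is 1, base 12 gives no evidence that 241 is composite.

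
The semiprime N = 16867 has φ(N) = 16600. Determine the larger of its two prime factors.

φ(n) = (p−1)(q−1) = n − (p+q) + 1, so p + q = 16867 − 16600 + 1 = 268.
p and q are the roots of t² − 268t + 16867 = 0.
Discriminant: 268² − 4·16867 = 71824 − 67468 = 4356; √4356 = 66.
q = (268 − 66)/2 = 101, p = (268 + 66)/2 = 167.
Check: 101 · 167 = 16867.

167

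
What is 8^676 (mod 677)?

8^1 ≡ 8 (mod 677)
8^2 ≡ 8^2 = 64 ≡ 64 (mod 677)
8^4 ≡ 64^2 = 4096 ≡ 34 (mod 677)
8^8 ≡ 34^2 = 1156 ≡ 479 (mod 677)
8^16 ≡ 479^2 = 229441 ≡ 615 (mod 677)
8^32 ≡ 615^2 = 378225 ≡ 459 (mod 677)
8^64 ≡ 459^2 = 210681 ≡ 134 (mod 677)
8^128 ≡ 134^2 = 17956 ≡ 354 (mod 677)
8^256 ≡ 354^2 = 125316 ≡ 71 (mod 677)
8^512 ≡ 71^2 = 5041 ≡ 302 (mod 677)
676 = 512 + 128 + 32 + 4 in binary powers of 2.
So 8^676 ≡ 302 · 354 · 459 · 34 ≡ 1 (mod 677).
Since the result is 1, base 8 gives no evidence that 677 is composite.

1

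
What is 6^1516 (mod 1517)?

6^1 ≡ 6 (mod 1517)
6^2 ≡ 6^2 = 36 ≡ 36 (mod 1517)
6^4 ≡ 36^2 = 1296 ≡ 1296 (mod 1517)
6^8 ≡ 1296^2 = 1679616 ≡ 297 (mod 1517)
6^16 ≡ 297^2 = 88209 ≡ 223 (mod 1517)
6^32 ≡ 223^2 = 49729 ≡ 1185 (mod 1517)
6^64 ≡ 1185^2 = 1404225 ≡ 1000 (mod 1517)
6^128 ≡ 1000^2 = 1000000 ≡ 297 (mod 1517)
6^256 ≡ 297^2 = 88209 ≡ 223 (mod 1517)
6^512 ≡ 223^2 = 49729 ≡ 1185 (mod 1517)
6^1024 ≡ 1185^2 = 1404225 ≡ 1000 (mod 1517)
1516 = 1024 + 256 + 128 + 64 + 32 + 8 + 4 in binary powers of 2.
So 6^1516 ≡ 1000 · 223 · 297 · 1000 · 1185 · 297 · 1296 ≡ 556 (mod 1517).
Since 556 ≠ 1, base 6 is a Fermat witness: 1517 is composite.

556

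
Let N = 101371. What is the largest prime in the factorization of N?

101371 = 17 · 5963
5963 = 67 · 89
89 is prime.
So 101371 = 17 · 67 · 89; the largest prime factor is 89.

89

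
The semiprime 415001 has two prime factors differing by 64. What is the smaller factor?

613

Since p = q + 64, we have 415001 = q(q + 64), so q² + 64q − 415001 = 0.
Discriminant: 64² + 4·415001 = 4096 + 1660004 = 1664100; √1664100 = 1290.
q = (−64 + 1290)/2 = 613, and p = q + 64 = 677.
Check: 613 · 677 = 415001.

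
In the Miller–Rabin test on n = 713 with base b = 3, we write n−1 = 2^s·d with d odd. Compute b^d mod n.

713 − 1 = 712 = 2^3 · 89, so d = 89.
3^1 ≡ 3 (mod 713)
3^2 ≡ 3^2 = 9 ≡ 9 (mod 713)
3^4 ≡ 9^2 = 81 ≡ 81 (mod 713)
3^8 ≡ 81^2 = 6561 ≡ 144 (mod 713)
3^16 ≡ 144^2 = 20736 ≡ 59 (mod 713)
3^32 ≡ 59^2 = 3481 ≡ 629 (mod 713)
3^64 ≡ 629^2 = 395641 ≡ 639 (mod 713)
89 = 64 + 16 + 8 + 1 in binary powers of 2.
So 3^89 ≡ 639 · 59 · 144 · 3 ≡ 486 (mod 713).
Squaring chain: 486 → 193 → 173; never reaches −1, so base 3 is a Miller–Rabin witness that 713 is composite.

486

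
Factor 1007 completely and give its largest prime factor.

1007 = 19 · 53
53 is prime.
So 1007 = 19 · 53; the largest prime factor is 53.

53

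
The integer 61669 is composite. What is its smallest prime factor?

61669 is odd.
Digit sum 28, not divisible by 3.
Ends in 9: not divisible by 5.
7: 61669 = 7·8809 + 6
11: 61669 = 11·5606 + 3
13: 61669 = 13·4743 + 10
17: 61669 = 17·3627 + 10
19: 61669 = 19·3245 + 14
23: 61669 = 23·2681 + 6
29: 61669 = 29·2126 + 15
31: 61669 = 31·1989 + 10
37: 61669 = 37·1666 + 27
41: 61669 = 41·1504 + 5
43: 61669 = 43·1434 + 7
47: 61669 = 47·1312 + 5
53: 61669 = 53·1163 + 30
59: 61669 = 59·1045 + 14
61: 61669 = 61·1010 + 59
67: 61669 = 67·920 + 29
71: 61669 = 71·868 + 41
73: 61669 = 73·844 + 57
79: 61669 = 79·780 + 49
83: 61669 = 83·743

83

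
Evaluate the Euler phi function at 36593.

Factor: 36593 = 23 · 37 · 43.
φ(36593) = (23−1) · (37−1) · (43−1) = 22 · 36 · 42 = 33264.

33264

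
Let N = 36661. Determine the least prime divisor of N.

61

36661 is odd.
Digit sum 22, not divisible by 3.
Ends in 1: not divisible by 5.
7: 36661 = 7·5237 + 2
11: 36661 = 11·3332 + 9
13: 36661 = 13·2820 + 1
17: 36661 = 17·2156 + 9
19: 36661 = 19·1929 + 10
23: 36661 = 23·1593 + 22
29: 36661 = 29·1264 + 5
31: 36661 = 31·1182 + 19
37: 36661 = 37·990 + 31
41: 36661 = 41·894 + 7
43: 36661 = 43·852 + 25
47: 36661 = 47·780 + 1
53: 36661 = 53·691 + 38
59: 36661 = 59·621 + 22
61: 36661 = 61·601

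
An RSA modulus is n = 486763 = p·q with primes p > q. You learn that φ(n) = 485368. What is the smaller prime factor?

677

φ(n) = (p−1)(q−1) = n − (p+q) + 1, so p + q = 486763 − 485368 + 1 = 1396.
p and q are the roots of t² − 1396t + 486763 = 0.
Discriminant: 1396² − 4·486763 = 1948816 − 1947052 = 1764; √1764 = 42.
q = (1396 − 42)/2 = 677, p = (1396 + 42)/2 = 719.
Check: 677 · 719 = 486763.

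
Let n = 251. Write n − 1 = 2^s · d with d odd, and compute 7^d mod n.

1

251 − 1 = 250 = 2^1 · 125, so d = 125.
7^1 ≡ 7 (mod 251)
7^2 ≡ 7^2 = 49 ≡ 49 (mod 251)
7^4 ≡ 49^2 = 2401 ≡ 142 (mod 251)
7^8 ≡ 142^2 = 20164 ≡ 84 (mod 251)
7^16 ≡ 84^2 = 7056 ≡ 28 (mod 251)
7^32 ≡ 28^2 = 784 ≡ 31 (mod 251)
7^64 ≡ 31^2 = 961 ≡ 208 (mod 251)
125 = 64 + 32 + 16 + 8 + 4 + 1 in binary powers of 2.
So 7^125 ≡ 208 · 31 · 28 · 84 · 142 · 7 ≡ 1 (mod 251).
Since 7^d ≡ 1 (mod 251), base 7 does not prove 251 composite.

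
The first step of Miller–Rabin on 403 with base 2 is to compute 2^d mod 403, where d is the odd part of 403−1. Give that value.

343

403 − 1 = 402 = 2^1 · 201, so d = 201.
2^1 ≡ 2 (mod 403)
2^2 ≡ 2^2 = 4 ≡ 4 (mod 403)
2^4 ≡ 4^2 = 16 ≡ 16 (mod 403)
2^8 ≡ 16^2 = 256 ≡ 256 (mod 403)
2^16 ≡ 256^2 = 65536 ≡ 250 (mod 403)
2^32 ≡ 250^2 = 62500 ≡ 35 (mod 403)
2^64 ≡ 35^2 = 1225 ≡ 16 (mod 403)
2^128 ≡ 16^2 = 256 ≡ 256 (mod 403)
201 = 128 + 64 + 8 + 1 in binary powers of 2.
So 2^201 ≡ 256 · 16 · 256 · 2 ≡ 343 (mod 403).
Squaring chain: 343; never reaches −1, so base 2 is a Miller–Rabin witness that 403 is composite.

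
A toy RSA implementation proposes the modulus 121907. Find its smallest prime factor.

121907 is odd.
Digit sum 20, not divisible by 3.
Ends in 7: not divisible by 5.
7: 121907 = 7·17415 + 2
11: 121907 = 11·11082 + 5
13: 121907 = 13·9377 + 6
17: 121907 = 17·7171

17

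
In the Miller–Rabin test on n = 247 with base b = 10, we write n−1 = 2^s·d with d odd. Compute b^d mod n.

247 − 1 = 246 = 2^1 · 123, so d = 123.
10^1 ≡ 10 (mod 247)
10^2 ≡ 10^2 = 100 ≡ 100 (mod 247)
10^4 ≡ 100^2 = 10000 ≡ 120 (mod 247)
10^8 ≡ 120^2 = 14400 ≡ 74 (mod 247)
10^16 ≡ 74^2 = 5476 ≡ 42 (mod 247)
10^32 ≡ 42^2 = 1764 ≡ 35 (mod 247)
10^64 ≡ 35^2 = 1225 ≡ 237 (mod 247)
123 = 64 + 32 + 16 + 8 + 2 + 1 in binary powers of 2.
So 10^123 ≡ 237 · 35 · 42 · 74 · 100 · 10 ≡ 103 (mod 247).
Squaring chain: 103; never reaches −1, so base 10 is a Miller–Rabin witness that 247 is composite.

103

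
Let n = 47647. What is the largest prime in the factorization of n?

53

47647 = 29 · 1643
1643 = 31 · 53
53 is prime.
So 47647 = 29 · 31 · 53; the largest prime factor is 53.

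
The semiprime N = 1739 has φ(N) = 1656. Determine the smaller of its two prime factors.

37

φ(n) = (p−1)(q−1) = n − (p+q) + 1, so p + q = 1739 − 1656 + 1 = 84.
p and q are the roots of t² − 84t + 1739 = 0.
Discriminant: 84² − 4·1739 = 7056 − 6956 = 100; √100 = 10.
q = (84 − 10)/2 = 37, p = (84 + 10)/2 = 47.
Check: 37 · 47 = 1739.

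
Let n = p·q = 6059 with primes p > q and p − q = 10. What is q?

73

Since p = q + 10, we have 6059 = q(q + 10), so q² + 10q − 6059 = 0.
Discriminant: 10² + 4·6059 = 100 + 24236 = 24336; √24336 = 156.
q = (−10 + 156)/2 = 73, and p = q + 10 = 83.
Check: 73 · 83 = 6059.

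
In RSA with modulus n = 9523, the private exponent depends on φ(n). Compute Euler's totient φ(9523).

Factor: 9523 = 89 · 107.
φ(9523) = (89−1) · (107−1) = 88 · 106 = 9328.

9328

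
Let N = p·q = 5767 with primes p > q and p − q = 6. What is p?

79

Since p = q + 6, we have 5767 = q(q + 6), so q² + 6q − 5767 = 0.
Discriminant: 6² + 4·5767 = 36 + 23068 = 23104; √23104 = 152.
q = (−6 + 152)/2 = 73, and p = q + 6 = 79.
Check: 73 · 79 = 5767.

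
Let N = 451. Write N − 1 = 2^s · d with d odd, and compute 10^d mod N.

329

451 − 1 = 450 = 2^1 · 225, so d = 225.
10^1 ≡ 10 (mod 451)
10^2 ≡ 10^2 = 100 ≡ 100 (mod 451)
10^4 ≡ 100^2 = 10000 ≡ 78 (mod 451)
10^8 ≡ 78^2 = 6084 ≡ 221 (mod 451)
10^16 ≡ 221^2 = 48841 ≡ 133 (mod 451)
10^32 ≡ 133^2 = 17689 ≡ 100 (mod 451)
10^64 ≡ 100^2 = 10000 ≡ 78 (mod 451)
10^128 ≡ 78^2 = 6084 ≡ 221 (mod 451)
225 = 128 + 64 + 32 + 1 in binary powers of 2.
So 10^225 ≡ 221 · 78 · 100 · 10 ≡ 329 (mod 451).
Squaring chain: 329; never reaches −1, so base 10 is a Miller–Rabin witness that 451 is composite.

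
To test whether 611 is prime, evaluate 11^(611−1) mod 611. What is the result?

11^1 ≡ 11 (mod 611)
11^2 ≡ 11^2 = 121 ≡ 121 (mod 611)
11^4 ≡ 121^2 = 14641 ≡ 588 (mod 611)
11^8 ≡ 588^2 = 345744 ≡ 529 (mod 611)
11^16 ≡ 529^2 = 279841 ≡ 3 (mod 611)
11^32 ≡ 3^2 = 9 ≡ 9 (mod 611)
11^64 ≡ 9^2 = 81 ≡ 81 (mod 611)
11^128 ≡ 81^2 = 6561 ≡ 451 (mod 611)
11^256 ≡ 451^2 = 203401 ≡ 549 (mod 611)
11^512 ≡ 549^2 = 301401 ≡ 178 (mod 611)
610 = 512 + 64 + 32 + 2 in binary powers of 2.
So 11^610 ≡ 178 · 81 · 9 · 121 ≡ 335 (mod 611).
Since 335 ≠ 1, base 11 is a Fermat witness: 611 is composite.

335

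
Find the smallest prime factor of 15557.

47

15557 is odd.
Digit sum 23, not divisible by 3.
Ends in 7: not divisible by 5.
7: 15557 = 7·2222 + 3
11: 15557 = 11·1414 + 3
13: 15557 = 13·1196 + 9
17: 15557 = 17·915 + 2
19: 15557 = 19·818 + 15
23: 15557 = 23·676 + 9
29: 15557 = 29·536 + 13
31: 15557 = 31·501 + 26
37: 15557 = 37·420 + 17
41: 15557 = 41·379 + 18
43: 15557 = 43·361 + 34
47: 15557 = 47·331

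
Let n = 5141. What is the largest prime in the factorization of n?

5141 = 53 · 97
97 is prime.
So 5141 = 53 · 97; the largest prime factor is 97.

97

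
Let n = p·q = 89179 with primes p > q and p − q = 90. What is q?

Since p = q + 90, we have 89179 = q(q + 90), so q² + 90q − 89179 = 0.
Discriminant: 90² + 4·89179 = 8100 + 356716 = 364816; √364816 = 604.
q = (−90 + 604)/2 = 257, and p = q + 90 = 347.
Check: 257 · 347 = 89179.

257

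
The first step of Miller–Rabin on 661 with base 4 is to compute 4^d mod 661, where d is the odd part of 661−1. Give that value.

661 − 1 = 660 = 2^2 · 165, so d = 165.
4^1 ≡ 4 (mod 661)
4^2 ≡ 4^2 = 16 ≡ 16 (mod 661)
4^4 ≡ 16^2 = 256 ≡ 256 (mod 661)
4^8 ≡ 256^2 = 65536 ≡ 97 (mod 661)
4^16 ≡ 97^2 = 9409 ≡ 155 (mod 661)
4^32 ≡ 155^2 = 24025 ≡ 229 (mod 661)
4^64 ≡ 229^2 = 52441 ≡ 222 (mod 661)
4^128 ≡ 222^2 = 49284 ≡ 370 (mod 661)
165 = 128 + 32 + 4 + 1 in binary powers of 2.
So 4^165 ≡ 370 · 229 · 256 · 4 ≡ 660 (mod 661).
Since 4^d ≡ 660 (mod 661), base 4 does not prove 661 composite.

660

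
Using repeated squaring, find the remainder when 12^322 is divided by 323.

178

12^1 ≡ 12 (mod 323)
12^2 ≡ 12^2 = 144 ≡ 144 (mod 323)
12^4 ≡ 144^2 = 20736 ≡ 64 (mod 323)
12^8 ≡ 64^2 = 4096 ≡ 220 (mod 323)
12^16 ≡ 220^2 = 48400 ≡ 273 (mod 323)
12^32 ≡ 273^2 = 74529 ≡ 239 (mod 323)
12^64 ≡ 239^2 = 57121 ≡ 273 (mod 323)
12^128 ≡ 273^2 = 74529 ≡ 239 (mod 323)
12^256 ≡ 239^2 = 57121 ≡ 273 (mod 323)
322 = 256 + 64 + 2 in binary powers of 2.
So 12^322 ≡ 273 · 273 · 144 ≡ 178 (mod 323).
Since 178 ≠ 1, base 12 is a Fermat witness: 323 is composite.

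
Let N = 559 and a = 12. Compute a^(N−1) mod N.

183

12^1 ≡ 12 (mod 559)
12^2 ≡ 12^2 = 144 ≡ 144 (mod 559)
12^4 ≡ 144^2 = 20736 ≡ 53 (mod 559)
12^8 ≡ 53^2 = 2809 ≡ 14 (mod 559)
12^16 ≡ 14^2 = 196 ≡ 196 (mod 559)
12^32 ≡ 196^2 = 38416 ≡ 404 (mod 559)
12^64 ≡ 404^2 = 163216 ≡ 547 (mod 559)
12^128 ≡ 547^2 = 299209 ≡ 144 (mod 559)
12^256 ≡ 144^2 = 20736 ≡ 53 (mod 559)
12^512 ≡ 53^2 = 2809 ≡ 14 (mod 559)
558 = 512 + 32 + 8 + 4 + 2 in binary powers of 2.
So 12^558 ≡ 14 · 404 · 14 · 53 · 144 ≡ 183 (mod 559).
Since 183 ≠ 1, base 12 is a Fermat witness: 559 is composite.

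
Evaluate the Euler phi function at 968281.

924672

Factor: 968281 = 29 · 173 · 193.
φ(968281) = (29−1) · (173−1) · (193−1) = 28 · 172 · 192 = 924672.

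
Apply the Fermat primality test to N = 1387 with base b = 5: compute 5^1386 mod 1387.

5^1 ≡ 5 (mod 1387)
5^2 ≡ 5^2 = 25 ≡ 25 (mod 1387)
5^4 ≡ 25^2 = 625 ≡ 625 (mod 1387)
5^8 ≡ 625^2 = 390625 ≡ 878 (mod 1387)
5^16 ≡ 878^2 = 770884 ≡ 1099 (mod 1387)
5^32 ≡ 1099^2 = 1207801 ≡ 1111 (mod 1387)
5^64 ≡ 1111^2 = 1234321 ≡ 1278 (mod 1387)
5^128 ≡ 1278^2 = 1633284 ≡ 785 (mod 1387)
5^256 ≡ 785^2 = 616225 ≡ 397 (mod 1387)
5^512 ≡ 397^2 = 157609 ≡ 878 (mod 1387)
5^1024 ≡ 878^2 = 770884 ≡ 1099 (mod 1387)
1386 = 1024 + 256 + 64 + 32 + 8 + 2 in binary powers of 2.
So 5^1386 ≡ 1099 · 397 · 1278 · 1111 · 878 · 25 ≡ 1122 (mod 1387).
Since 1122 ≠ 1, base 5 is a Fermat witness: 1387 is composite.

1122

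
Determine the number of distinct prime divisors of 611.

2

611 = 13 · 47
611 = 13 · 47, which has 2 distinct prime factors.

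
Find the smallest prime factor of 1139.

1139 is odd.
Digit sum 14, not divisible by 3.
Ends in 9: not divisible by 5.
7: 1139 = 7·162 + 5
11: 1139 = 11·103 + 6
13: 1139 = 13·87 + 8
17: 1139 = 17·67

17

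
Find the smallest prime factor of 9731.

37

9731 is odd.
Digit sum 20, not divisible by 3.
Ends in 1: not divisible by 5.
7: 9731 = 7·1390 + 1
11: 9731 = 11·884 + 7
13: 9731 = 13·748 + 7
17: 9731 = 17·572 + 7
19: 9731 = 19·512 + 3
23: 9731 = 23·423 + 2
29: 9731 = 29·335 + 16
31: 9731 = 31·313 + 28
37: 9731 = 37·263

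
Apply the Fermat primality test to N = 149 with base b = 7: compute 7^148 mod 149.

1

7^1 ≡ 7 (mod 149)
7^2 ≡ 7^2 = 49 ≡ 49 (mod 149)
7^4 ≡ 49^2 = 2401 ≡ 17 (mod 149)
7^8 ≡ 17^2 = 289 ≡ 140 (mod 149)
7^16 ≡ 140^2 = 19600 ≡ 81 (mod 149)
7^32 ≡ 81^2 = 6561 ≡ 5 (mod 149)
7^64 ≡ 5^2 = 25 ≡ 25 (mod 149)
7^128 ≡ 25^2 = 625 ≡ 29 (mod 149)
148 = 128 + 16 + 4 in binary powers of 2.
So 7^148 ≡ 29 · 81 · 17 ≡ 1 (mod 149).
Since the result is 1, base 7 gives no evidence that 149 is composite.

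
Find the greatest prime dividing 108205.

67

108205 = 5 · 21641
21641 = 17 · 1273
1273 = 19 · 67
67 is prime.
So 108205 = 5 · 17 · 19 · 67; the largest prime factor is 67.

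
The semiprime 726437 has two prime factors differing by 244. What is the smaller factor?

739

Since p = q + 244, we have 726437 = q(q + 244), so q² + 244q − 726437 = 0.
Discriminant: 244² + 4·726437 = 59536 + 2905748 = 2965284; √2965284 = 1722.
q = (−244 + 1722)/2 = 739, and p = q + 244 = 983.
Check: 739 · 983 = 726437.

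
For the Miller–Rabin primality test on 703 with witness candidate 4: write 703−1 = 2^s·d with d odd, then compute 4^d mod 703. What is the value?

703 − 1 = 702 = 2^1 · 351, so d = 351.
4^1 ≡ 4 (mod 703)
4^2 ≡ 4^2 = 16 ≡ 16 (mod 703)
4^4 ≡ 16^2 = 256 ≡ 256 (mod 703)
4^8 ≡ 256^2 = 65536 ≡ 157 (mod 703)
4^16 ≡ 157^2 = 24649 ≡ 44 (mod 703)
4^32 ≡ 44^2 = 1936 ≡ 530 (mod 703)
4^64 ≡ 530^2 = 280900 ≡ 403 (mod 703)
4^128 ≡ 403^2 = 162409 ≡ 16 (mod 703)
4^256 ≡ 16^2 = 256 ≡ 256 (mod 703)
351 = 256 + 64 + 16 + 8 + 4 + 2 + 1 in binary powers of 2.
So 4^351 ≡ 256 · 403 · 44 · 157 · 256 · 16 · 4 ≡ 628 (mod 703).
Squaring chain: 628; never reaches −1, so base 4 is a Miller–Rabin witness that 703 is composite.

628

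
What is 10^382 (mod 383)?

1

10^1 ≡ 10 (mod 383)
10^2 ≡ 10^2 = 100 ≡ 100 (mod 383)
10^4 ≡ 100^2 = 10000 ≡ 42 (mod 383)
10^8 ≡ 42^2 = 1764 ≡ 232 (mod 383)
10^16 ≡ 232^2 = 53824 ≡ 204 (mod 383)
10^32 ≡ 204^2 = 41616 ≡ 252 (mod 383)
10^64 ≡ 252^2 = 63504 ≡ 309 (mod 383)
10^128 ≡ 309^2 = 95481 ≡ 114 (mod 383)
10^256 ≡ 114^2 = 12996 ≡ 357 (mod 383)
382 = 256 + 64 + 32 + 16 + 8 + 4 + 2 in binary powers of 2.
So 10^382 ≡ 357 · 309 · 252 · 204 · 232 · 42 · 100 ≡ 1 (mod 383).
Since the result is 1, base 10 gives no evidence that 383 is composite.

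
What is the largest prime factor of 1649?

1649 = 17 · 97
97 is prime.
So 1649 = 17 · 97; the largest prime factor is 97.

97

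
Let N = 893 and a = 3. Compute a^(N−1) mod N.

3^1 ≡ 3 (mod 893)
3^2 ≡ 3^2 = 9 ≡ 9 (mod 893)
3^4 ≡ 9^2 = 81 ≡ 81 (mod 893)
3^8 ≡ 81^2 = 6561 ≡ 310 (mod 893)
3^16 ≡ 310^2 = 96100 ≡ 549 (mod 893)
3^32 ≡ 549^2 = 301401 ≡ 460 (mod 893)
3^64 ≡ 460^2 = 211600 ≡ 852 (mod 893)
3^128 ≡ 852^2 = 725904 ≡ 788 (mod 893)
3^256 ≡ 788^2 = 620944 ≡ 309 (mod 893)
3^512 ≡ 309^2 = 95481 ≡ 823 (mod 893)
892 = 512 + 256 + 64 + 32 + 16 + 8 + 4 in binary powers of 2.
So 3^892 ≡ 823 · 309 · 852 · 460 · 549 · 310 · 81 ≡ 852 (mod 893).
Since 852 ≠ 1, base 3 is a Fermat witness: 893 is composite.

852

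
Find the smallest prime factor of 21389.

21389 is odd.
Digit sum 23, not divisible by 3.
Ends in 9: not divisible by 5.
7: 21389 = 7·3055 + 4
11: 21389 = 11·1944 + 5
13: 21389 = 13·1645 + 4
17: 21389 = 17·1258 + 3
19: 21389 = 19·1125 + 14
23: 21389 = 23·929 + 22
29: 21389 = 29·737 + 16
31: 21389 = 31·689 + 30
37: 21389 = 37·578 + 3
41: 21389 = 41·521 + 28
43: 21389 = 43·497 + 18
47: 21389 = 47·455 + 4
53: 21389 = 53·403 + 30
59: 21389 = 59·362 + 31
61: 21389 = 61·350 + 39
67: 21389 = 67·319 + 16
71: 21389 = 71·301 + 18
73: 21389 = 73·293

73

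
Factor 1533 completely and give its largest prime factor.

1533 = 3 · 511
511 = 7 · 73
73 is prime.
So 1533 = 3 · 7 · 73; the largest prime factor is 73.

73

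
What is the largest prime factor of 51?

51 = 3 · 17
17 is prime.
So 51 = 3 · 17; the largest prime factor is 17.

17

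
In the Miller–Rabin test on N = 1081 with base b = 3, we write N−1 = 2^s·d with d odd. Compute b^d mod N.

947

1081 − 1 = 1080 = 2^3 · 135, so d = 135.
3^1 ≡ 3 (mod 1081)
3^2 ≡ 3^2 = 9 ≡ 9 (mod 1081)
3^4 ≡ 9^2 = 81 ≡ 81 (mod 1081)
3^8 ≡ 81^2 = 6561 ≡ 75 (mod 1081)
3^16 ≡ 75^2 = 5625 ≡ 220 (mod 1081)
3^32 ≡ 220^2 = 48400 ≡ 836 (mod 1081)
3^64 ≡ 836^2 = 698896 ≡ 570 (mod 1081)
3^128 ≡ 570^2 = 324900 ≡ 600 (mod 1081)
135 = 128 + 4 + 2 + 1 in binary powers of 2.
So 3^135 ≡ 600 · 81 · 9 · 3 ≡ 947 (mod 1081).
Squaring chain: 947 → 660 → 1038; never reaches −1, so base 3 is a Miller–Rabin witness that 1081 is composite.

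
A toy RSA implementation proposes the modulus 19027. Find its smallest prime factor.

19027 is odd.
Digit sum 19, not divisible by 3.
Ends in 7: not divisible by 5.
7: 19027 = 7·2718 + 1
11: 19027 = 11·1729 + 8
13: 19027 = 13·1463 + 8
17: 19027 = 17·1119 + 4
19: 19027 = 19·1001 + 8
23: 19027 = 23·827 + 6
29: 19027 = 29·656 + 3
31: 19027 = 31·613 + 24
37: 19027 = 37·514 + 9
41: 19027 = 41·464 + 3
43: 19027 = 43·442 + 21
47: 19027 = 47·404 + 39
53: 19027 = 53·359

53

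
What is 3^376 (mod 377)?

3^1 ≡ 3 (mod 377)
3^2 ≡ 3^2 = 9 ≡ 9 (mod 377)
3^4 ≡ 9^2 = 81 ≡ 81 (mod 377)
3^8 ≡ 81^2 = 6561 ≡ 152 (mod 377)
3^16 ≡ 152^2 = 23104 ≡ 107 (mod 377)
3^32 ≡ 107^2 = 11449 ≡ 139 (mod 377)
3^64 ≡ 139^2 = 19321 ≡ 94 (mod 377)
3^128 ≡ 94^2 = 8836 ≡ 165 (mod 377)
3^256 ≡ 165^2 = 27225 ≡ 81 (mod 377)
376 = 256 + 64 + 32 + 16 + 8 in binary powers of 2.
So 3^376 ≡ 81 · 94 · 139 · 107 · 152 ≡ 16 (mod 377).
Since 16 ≠ 1, base 3 is a Fermat witness: 377 is composite.

16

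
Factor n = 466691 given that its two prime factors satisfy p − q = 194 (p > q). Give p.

787

Since p = q + 194, we have 466691 = q(q + 194), so q² + 194q − 466691 = 0.
Discriminant: 194² + 4·466691 = 37636 + 1866764 = 1904400; √1904400 = 1380.
q = (−194 + 1380)/2 = 593, and p = q + 194 = 787.
Check: 593 · 787 = 466691.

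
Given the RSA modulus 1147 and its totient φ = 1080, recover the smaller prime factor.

φ(n) = (p−1)(q−1) = n − (p+q) + 1, so p + q = 1147 − 1080 + 1 = 68.
p and q are the roots of t² − 68t + 1147 = 0.
Discriminant: 68² − 4·1147 = 4624 − 4588 = 36; √36 = 6.
q = (68 − 6)/2 = 31, p = (68 + 6)/2 = 37.
Check: 31 · 37 = 1147.

31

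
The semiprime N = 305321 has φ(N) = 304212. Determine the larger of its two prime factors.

607

φ(n) = (p−1)(q−1) = n − (p+q) + 1, so p + q = 305321 − 304212 + 1 = 1110.
p and q are the roots of t² − 1110t + 305321 = 0.
Discriminant: 1110² − 4·305321 = 1232100 − 1221284 = 10816; √10816 = 104.
q = (1110 − 104)/2 = 503, p = (1110 + 104)/2 = 607.
Check: 503 · 607 = 305321.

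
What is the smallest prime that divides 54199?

83

54199 is odd.
Digit sum 28, not divisible by 3.
Ends in 9: not divisible by 5.
7: 54199 = 7·7742 + 5
11: 54199 = 11·4927 + 2
13: 54199 = 13·4169 + 2
17: 54199 = 17·3188 + 3
19: 54199 = 19·2852 + 11
23: 54199 = 23·2356 + 11
29: 54199 = 29·1868 + 27
31: 54199 = 31·1748 + 11
37: 54199 = 37·1464 + 31
41: 54199 = 41·1321 + 38
43: 54199 = 43·1260 + 19
47: 54199 = 47·1153 + 8
53: 54199 = 53·1022 + 33
59: 54199 = 59·918 + 37
61: 54199 = 61·888 + 31
67: 54199 = 67·808 + 63
71: 54199 = 71·763 + 26
73: 54199 = 73·742 + 33
79: 54199 = 79·686 + 5
83: 54199 = 83·653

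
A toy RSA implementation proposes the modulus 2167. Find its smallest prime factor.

11

2167 is odd.
Digit sum 16, not divisible by 3.
Ends in 7: not divisible by 5.
7: 2167 = 7·309 + 4
11: 2167 = 11·197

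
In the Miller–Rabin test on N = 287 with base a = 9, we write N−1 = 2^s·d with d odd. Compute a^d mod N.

32

287 − 1 = 286 = 2^1 · 143, so d = 143.
9^1 ≡ 9 (mod 287)
9^2 ≡ 9^2 = 81 ≡ 81 (mod 287)
9^4 ≡ 81^2 = 6561 ≡ 247 (mod 287)
9^8 ≡ 247^2 = 61009 ≡ 165 (mod 287)
9^16 ≡ 165^2 = 27225 ≡ 247 (mod 287)
9^32 ≡ 247^2 = 61009 ≡ 165 (mod 287)
9^64 ≡ 165^2 = 27225 ≡ 247 (mod 287)
9^128 ≡ 247^2 = 61009 ≡ 165 (mod 287)
143 = 128 + 8 + 4 + 2 + 1 in binary powers of 2.
So 9^143 ≡ 165 · 165 · 247 · 81 · 9 ≡ 32 (mod 287).
Squaring chain: 32; never reaches −1, so base 9 is a Miller–Rabin witness that 287 is composite.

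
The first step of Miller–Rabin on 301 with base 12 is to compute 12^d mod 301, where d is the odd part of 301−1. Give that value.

118

301 − 1 = 300 = 2^2 · 75, so d = 75.
12^1 ≡ 12 (mod 301)
12^2 ≡ 12^2 = 144 ≡ 144 (mod 301)
12^4 ≡ 144^2 = 20736 ≡ 268 (mod 301)
12^8 ≡ 268^2 = 71824 ≡ 186 (mod 301)
12^16 ≡ 186^2 = 34596 ≡ 282 (mod 301)
12^32 ≡ 282^2 = 79524 ≡ 60 (mod 301)
12^64 ≡ 60^2 = 3600 ≡ 289 (mod 301)
75 = 64 + 8 + 2 + 1 in binary powers of 2.
So 12^75 ≡ 289 · 186 · 144 · 12 ≡ 118 (mod 301).
Squaring chain: 118 → 78; never reaches −1, so base 12 is a Miller–Rabin witness that 301 is composite.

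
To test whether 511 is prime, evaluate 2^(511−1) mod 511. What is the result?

2^1 ≡ 2 (mod 511)
2^2 ≡ 2^2 = 4 ≡ 4 (mod 511)
2^4 ≡ 4^2 = 16 ≡ 16 (mod 511)
2^8 ≡ 16^2 = 256 ≡ 256 (mod 511)
2^16 ≡ 256^2 = 65536 ≡ 128 (mod 511)
2^32 ≡ 128^2 = 16384 ≡ 32 (mod 511)
2^64 ≡ 32^2 = 1024 ≡ 2 (mod 511)
2^128 ≡ 2^2 = 4 ≡ 4 (mod 511)
2^256 ≡ 4^2 = 16 ≡ 16 (mod 511)
510 = 256 + 128 + 64 + 32 + 16 + 8 + 4 + 2 in binary powers of 2.
So 2^510 ≡ 16 · 4 · 2 · 32 · 128 · 256 · 16 · 4 ≡ 64 (mod 511).
Since 64 ≠ 1, base 2 is a Fermat witness: 511 is composite.

64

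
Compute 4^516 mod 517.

4^1 ≡ 4 (mod 517)
4^2 ≡ 4^2 = 16 ≡ 16 (mod 517)
4^4 ≡ 16^2 = 256 ≡ 256 (mod 517)
4^8 ≡ 256^2 = 65536 ≡ 394 (mod 517)
4^16 ≡ 394^2 = 155236 ≡ 136 (mod 517)
4^32 ≡ 136^2 = 18496 ≡ 401 (mod 517)
4^64 ≡ 401^2 = 160801 ≡ 14 (mod 517)
4^128 ≡ 14^2 = 196 ≡ 196 (mod 517)
4^256 ≡ 196^2 = 38416 ≡ 158 (mod 517)
4^512 ≡ 158^2 = 24964 ≡ 148 (mod 517)
516 = 512 + 4 in binary powers of 2.
So 4^516 ≡ 148 · 256 ≡ 147 (mod 517).
Since 147 ≠ 1, base 4 is a Fermat witness: 517 is composite.

147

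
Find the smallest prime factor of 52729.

67

52729 is odd.
Digit sum 25, not divisible by 3.
Ends in 9: not divisible by 5.
7: 52729 = 7·7532 + 5
11: 52729 = 11·4793 + 6
13: 52729 = 13·4056 + 1
17: 52729 = 17·3101 + 12
19: 52729 = 19·2775 + 4
23: 52729 = 23·2292 + 13
29: 52729 = 29·1818 + 7
31: 52729 = 31·1700 + 29
37: 52729 = 37·1425 + 4
41: 52729 = 41·1286 + 3
43: 52729 = 43·1226 + 11
47: 52729 = 47·1121 + 42
53: 52729 = 53·994 + 47
59: 52729 = 59·893 + 42
61: 52729 = 61·864 + 25
67: 52729 = 67·787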